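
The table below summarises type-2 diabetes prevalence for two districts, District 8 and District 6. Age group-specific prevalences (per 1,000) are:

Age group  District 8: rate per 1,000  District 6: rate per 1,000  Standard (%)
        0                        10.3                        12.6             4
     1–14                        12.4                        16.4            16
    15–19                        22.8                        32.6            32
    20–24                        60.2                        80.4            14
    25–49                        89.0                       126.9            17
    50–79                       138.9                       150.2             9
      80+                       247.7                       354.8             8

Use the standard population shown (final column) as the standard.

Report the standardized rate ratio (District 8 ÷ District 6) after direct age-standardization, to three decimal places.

0.743

Standard weights: 0.04, 0.16, 0.32, 0.14, 0.17, 0.09, 0.08.
District 8: 0.0400×10.3 + 0.1600×12.4 + 0.3200×22.8 + 0.1400×60.2 + 0.1700×89.0 + 0.0900×138.9 + 0.0800×247.7 = 65.5670 per 1,000.
District 6: 0.0400×12.6 + 0.1600×16.4 + 0.3200×32.6 + 0.1400×80.4 + 0.1700×126.9 + 0.0900×150.2 + 0.0800×354.8 = 88.2910 per 1,000.
Ratio = 65.5670 ÷ 88.2910 = 0.74262.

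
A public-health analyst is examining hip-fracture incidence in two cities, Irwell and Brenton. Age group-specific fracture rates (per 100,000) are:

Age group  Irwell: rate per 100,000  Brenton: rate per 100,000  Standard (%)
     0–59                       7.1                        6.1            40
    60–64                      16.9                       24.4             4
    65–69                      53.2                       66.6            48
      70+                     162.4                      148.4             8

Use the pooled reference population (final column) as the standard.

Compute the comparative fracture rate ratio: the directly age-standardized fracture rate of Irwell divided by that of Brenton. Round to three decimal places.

Standard weights: 0.40, 0.04, 0.48, 0.08.
Irwell: 0.4000×7.1 + 0.0400×16.9 + 0.4800×53.2 + 0.0800×162.4 = 42.0440 per 100,000.
Brenton: 0.4000×6.1 + 0.0400×24.4 + 0.4800×66.6 + 0.0800×148.4 = 47.2560 per 100,000.
Ratio = 42.0440 ÷ 47.2560 = 0.88971.

0.890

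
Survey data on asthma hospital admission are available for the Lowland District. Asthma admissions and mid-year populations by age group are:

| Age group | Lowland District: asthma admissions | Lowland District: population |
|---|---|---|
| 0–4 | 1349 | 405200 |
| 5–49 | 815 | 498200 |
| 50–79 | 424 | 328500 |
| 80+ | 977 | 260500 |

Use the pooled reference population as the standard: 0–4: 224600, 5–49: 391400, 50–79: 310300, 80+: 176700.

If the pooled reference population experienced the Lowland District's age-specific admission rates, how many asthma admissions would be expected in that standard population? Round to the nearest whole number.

2451

Age-specific rates per 10000 for the Lowland District: 33.29, 16.36, 12.91, 37.50.
Expected asthma admissions = Σ (standard pop × age-specific rate ÷ 10000)
= 224600×33.29/10000 + 391400×16.36/10000 + 310300×12.91/10000 + 176700×37.50/10000
= 747.74 + 640.29 + 400.51 + 662.71 = 2451.25.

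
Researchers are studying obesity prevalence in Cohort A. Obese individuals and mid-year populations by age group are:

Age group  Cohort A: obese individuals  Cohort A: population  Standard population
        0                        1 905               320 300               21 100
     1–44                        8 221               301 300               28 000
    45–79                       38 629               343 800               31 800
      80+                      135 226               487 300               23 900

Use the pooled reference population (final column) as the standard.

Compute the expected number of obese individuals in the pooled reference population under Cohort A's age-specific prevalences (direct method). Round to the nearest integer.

11095

Age-specific rates per 1 000 for Cohort A: 5.948, 27.285, 112.359, 277.501.
Expected obese individuals = Σ (standard pop × age-specific rate ÷ 1 000)
= 21 100×5.948/1 000 + 28 000×27.285/1 000 + 31 800×112.359/1 000 + 23 900×277.501/1 000
= 125.49 + 763.98 + 3573.01 + 6632.26 = 11094.75.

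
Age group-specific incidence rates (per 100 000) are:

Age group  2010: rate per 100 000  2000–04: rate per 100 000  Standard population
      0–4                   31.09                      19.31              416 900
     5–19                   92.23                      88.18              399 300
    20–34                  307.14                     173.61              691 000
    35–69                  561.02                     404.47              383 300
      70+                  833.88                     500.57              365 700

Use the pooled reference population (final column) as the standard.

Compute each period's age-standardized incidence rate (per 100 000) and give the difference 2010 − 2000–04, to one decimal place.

Standard total = 2 256 200; weights = 0.1848, 0.1770, 0.3063, 0.1699, 0.1621.
2010: 0.1848×31.09 + 0.1770×92.23 + 0.3063×307.14 + 0.1699×561.02 + 0.1621×833.88 = 346.6056 per 100 000.
2000–04: 0.1848×19.31 + 0.1770×88.18 + 0.3063×173.61 + 0.1699×404.47 + 0.1621×500.57 = 222.1952 per 100 000.
Difference = 346.6056 − 222.1952 = 124.4103.

124.4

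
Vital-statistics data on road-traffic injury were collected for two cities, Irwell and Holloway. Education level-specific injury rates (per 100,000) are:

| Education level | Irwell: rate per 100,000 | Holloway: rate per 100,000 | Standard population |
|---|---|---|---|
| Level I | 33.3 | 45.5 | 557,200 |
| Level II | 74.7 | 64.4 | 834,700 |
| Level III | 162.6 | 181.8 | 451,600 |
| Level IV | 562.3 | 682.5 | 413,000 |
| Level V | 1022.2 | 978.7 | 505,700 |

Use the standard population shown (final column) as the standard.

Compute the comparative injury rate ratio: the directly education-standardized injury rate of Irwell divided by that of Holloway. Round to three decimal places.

0.963

Standard total = 2,762,200; weights = 0.2017, 0.3022, 0.1635, 0.1495, 0.1831.
Irwell: 0.2017×33.3 + 0.3022×74.7 + 0.1635×162.6 + 0.1495×562.3 + 0.1831×1022.2 = 327.0920 per 100,000.
Holloway: 0.2017×45.5 + 0.3022×64.4 + 0.1635×181.8 + 0.1495×682.5 + 0.1831×978.7 = 339.5877 per 100,000.
Ratio = 327.0920 ÷ 339.5877 = 0.96320.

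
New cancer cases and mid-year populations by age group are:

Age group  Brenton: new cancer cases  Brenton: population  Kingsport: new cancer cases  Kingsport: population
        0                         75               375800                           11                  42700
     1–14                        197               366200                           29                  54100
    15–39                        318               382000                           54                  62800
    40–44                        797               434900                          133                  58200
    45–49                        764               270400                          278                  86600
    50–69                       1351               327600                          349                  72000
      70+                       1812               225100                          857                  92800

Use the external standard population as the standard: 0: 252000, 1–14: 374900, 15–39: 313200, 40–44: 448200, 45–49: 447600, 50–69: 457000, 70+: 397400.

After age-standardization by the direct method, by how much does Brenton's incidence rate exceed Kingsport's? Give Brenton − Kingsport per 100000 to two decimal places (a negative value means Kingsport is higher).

Age-specific rates per 100000 for Brenton: 19.96, 53.80, 83.25, 183.26, 282.54, 412.39, 804.98.
For Kingsport: 25.76, 53.60, 85.99, 228.52, 321.02, 484.72, 923.49.
Standard total = 2690300; weights = 0.0937, 0.1394, 0.1164, 0.1666, 0.1664, 0.1699, 0.1477.
Brenton: 0.0937×19.96 + 0.1394×53.80 + 0.1164×83.25 + 0.1666×183.26 + 0.1664×282.54 + 0.1699×412.39 + 0.1477×804.98 = 285.5574 per 100000.
Kingsport: 0.0937×25.76 + 0.1394×53.60 + 0.1164×85.99 + 0.1666×228.52 + 0.1664×321.02 + 0.1699×484.72 + 0.1477×923.49 = 330.1280 per 100000.
Difference = 285.5574 − 330.1280 = -44.5706.

-44.57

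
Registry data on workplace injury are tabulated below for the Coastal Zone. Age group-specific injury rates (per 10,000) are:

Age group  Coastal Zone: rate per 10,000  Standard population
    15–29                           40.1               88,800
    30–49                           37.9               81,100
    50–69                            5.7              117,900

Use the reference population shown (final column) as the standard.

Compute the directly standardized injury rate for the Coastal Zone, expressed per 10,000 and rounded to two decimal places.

Standard total = 287,800; weights = 0.3085, 0.2818, 0.4097.
Standardized rate: 0.3085×40.1 + 0.2818×37.9 + 0.4097×5.7 = 25.3878 per 10,000.

25.39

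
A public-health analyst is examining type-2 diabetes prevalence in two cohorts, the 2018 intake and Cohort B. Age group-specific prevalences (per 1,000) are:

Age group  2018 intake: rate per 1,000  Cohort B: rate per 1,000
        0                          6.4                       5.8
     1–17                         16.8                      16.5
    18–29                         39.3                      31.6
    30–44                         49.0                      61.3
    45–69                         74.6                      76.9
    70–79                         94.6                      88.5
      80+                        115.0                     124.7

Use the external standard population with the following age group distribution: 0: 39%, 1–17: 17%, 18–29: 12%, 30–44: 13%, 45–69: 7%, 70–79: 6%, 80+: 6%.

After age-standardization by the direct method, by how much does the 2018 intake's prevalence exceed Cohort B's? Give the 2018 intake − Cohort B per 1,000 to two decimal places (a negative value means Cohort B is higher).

Standard weights: 0.39, 0.17, 0.12, 0.13, 0.07, 0.06, 0.06.
The 2018 intake: 0.3900×6.4 + 0.1700×16.8 + 0.1200×39.3 + 0.1300×49.0 + 0.0700×74.6 + 0.0600×94.6 + 0.0600×115.0 = 34.2360 per 1,000.
Cohort B: 0.3900×5.8 + 0.1700×16.5 + 0.1200×31.6 + 0.1300×61.3 + 0.0700×76.9 + 0.0600×88.5 + 0.0600×124.7 = 35.0030 per 1,000.
Difference = 34.2360 − 35.0030 = -0.7670.

-0.77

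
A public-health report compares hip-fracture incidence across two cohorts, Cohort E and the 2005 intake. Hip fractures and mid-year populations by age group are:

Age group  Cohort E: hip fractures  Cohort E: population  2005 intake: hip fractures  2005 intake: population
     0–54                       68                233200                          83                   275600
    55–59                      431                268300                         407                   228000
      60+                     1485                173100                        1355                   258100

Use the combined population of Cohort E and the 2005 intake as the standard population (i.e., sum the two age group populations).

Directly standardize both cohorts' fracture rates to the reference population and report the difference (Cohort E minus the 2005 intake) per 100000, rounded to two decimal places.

93.43

Age-specific rates per 100000 for Cohort E: 29.16, 160.64, 857.89.
For the 2005 intake: 30.12, 178.51, 524.99.
Combined standard total = 1436300; weights = 0.3542, 0.3455, 0.3002.
Cohort E: 0.3542×29.16 + 0.3455×160.64 + 0.3002×857.89 = 323.3884 per 100000.
The 2005 intake: 0.3542×30.12 + 0.3455×178.51 + 0.3002×524.99 = 229.9609 per 100000.
Difference = 323.3884 − 229.9609 = 93.4276.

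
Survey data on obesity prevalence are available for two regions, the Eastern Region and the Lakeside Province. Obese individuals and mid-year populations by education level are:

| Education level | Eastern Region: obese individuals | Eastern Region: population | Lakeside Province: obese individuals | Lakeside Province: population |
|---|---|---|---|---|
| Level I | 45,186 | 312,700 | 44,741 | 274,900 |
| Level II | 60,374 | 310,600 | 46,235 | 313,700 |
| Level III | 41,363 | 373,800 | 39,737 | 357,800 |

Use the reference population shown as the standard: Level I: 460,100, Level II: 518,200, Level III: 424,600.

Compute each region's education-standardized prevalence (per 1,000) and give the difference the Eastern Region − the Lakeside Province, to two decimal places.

Education-specific rates per 1,000 for the Eastern Region: 144.503, 194.379, 110.655.
For the Lakeside Province: 162.754, 147.386, 111.059.
Standard total = 1,402,900; weights = 0.3280, 0.3694, 0.3027.
The Eastern Region: 0.3280×144.503 + 0.3694×194.379 + 0.3027×110.655 = 152.6816 per 1,000.
The Lakeside Province: 0.3280×162.754 + 0.3694×147.386 + 0.3027×111.059 = 141.4315 per 1,000.
Difference = 152.6816 − 141.4315 = 11.2501.

11.25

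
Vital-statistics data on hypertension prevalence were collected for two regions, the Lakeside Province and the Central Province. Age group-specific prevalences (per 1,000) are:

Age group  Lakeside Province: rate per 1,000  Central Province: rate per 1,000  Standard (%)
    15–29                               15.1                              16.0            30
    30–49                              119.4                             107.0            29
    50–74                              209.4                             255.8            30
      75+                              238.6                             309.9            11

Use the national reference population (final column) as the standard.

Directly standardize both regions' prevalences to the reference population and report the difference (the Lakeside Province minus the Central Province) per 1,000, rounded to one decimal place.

Standard weights: 0.30, 0.29, 0.30, 0.11.
The Lakeside Province: 0.3000×15.1 + 0.2900×119.4 + 0.3000×209.4 + 0.1100×238.6 = 128.2220 per 1,000.
The Central Province: 0.3000×16.0 + 0.2900×107.0 + 0.3000×255.8 + 0.1100×309.9 = 146.6590 per 1,000.
Difference = 128.2220 − 146.6590 = -18.4370.

-18.4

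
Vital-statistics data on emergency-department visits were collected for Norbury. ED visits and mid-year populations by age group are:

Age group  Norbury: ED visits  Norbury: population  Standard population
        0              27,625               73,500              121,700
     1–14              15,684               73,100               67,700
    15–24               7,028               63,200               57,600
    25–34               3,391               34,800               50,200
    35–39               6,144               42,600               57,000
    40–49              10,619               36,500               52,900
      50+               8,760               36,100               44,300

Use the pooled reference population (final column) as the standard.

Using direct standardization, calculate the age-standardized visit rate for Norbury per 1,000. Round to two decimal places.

Age-specific rates per 1,000 for Norbury: 375.850, 214.555, 111.203, 97.443, 144.225, 290.932, 242.659.
Standard total = 451,400; weights = 0.2696, 0.1500, 0.1276, 0.1112, 0.1263, 0.1172, 0.0981.
Standardized rate: 0.2696×375.850 + 0.1500×214.555 + 0.1276×111.203 + 0.1112×97.443 + 0.1263×144.225 + 0.1172×290.932 + 0.0981×242.659 = 234.6571 per 1,000.

234.66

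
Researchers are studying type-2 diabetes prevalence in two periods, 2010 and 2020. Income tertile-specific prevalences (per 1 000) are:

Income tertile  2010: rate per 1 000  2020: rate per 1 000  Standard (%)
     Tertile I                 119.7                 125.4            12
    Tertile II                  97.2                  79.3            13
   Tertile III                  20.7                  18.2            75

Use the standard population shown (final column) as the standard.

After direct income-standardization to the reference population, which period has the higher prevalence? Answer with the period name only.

2010

Standard weights: 0.12, 0.13, 0.75.
2010: 0.1200×119.7 + 0.1300×97.2 + 0.7500×20.7 = 42.5250 per 1 000.
2020: 0.1200×125.4 + 0.1300×79.3 + 0.7500×18.2 = 39.0070 per 1 000.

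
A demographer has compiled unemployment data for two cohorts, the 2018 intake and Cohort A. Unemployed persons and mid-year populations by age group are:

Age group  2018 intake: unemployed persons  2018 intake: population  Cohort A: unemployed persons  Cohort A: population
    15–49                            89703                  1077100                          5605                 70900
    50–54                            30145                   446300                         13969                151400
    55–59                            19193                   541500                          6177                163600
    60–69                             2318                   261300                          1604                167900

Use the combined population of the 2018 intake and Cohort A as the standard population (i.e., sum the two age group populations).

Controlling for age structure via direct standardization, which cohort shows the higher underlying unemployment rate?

Cohort A

Age-specific rates per 1000 for the 2018 intake: 83.282, 67.544, 35.444, 8.871.
For Cohort A: 79.055, 92.266, 37.757, 9.553.
Combined standard total = 2880000; weights = 0.3986, 0.2075, 0.2448, 0.1490.
The 2018 intake: 0.3986×83.282 + 0.2075×67.544 + 0.2448×35.444 + 0.1490×8.871 = 57.2146 per 1000.
Cohort A: 0.3986×79.055 + 0.2075×92.266 + 0.2448×37.757 + 0.1490×9.553 = 61.3281 per 1000.
The crude rates (60.77 vs 49.40) would put the 2018 intake higher, but that reflects its age composition; once standardized to a common age structure, Cohort A has the higher underlying rate.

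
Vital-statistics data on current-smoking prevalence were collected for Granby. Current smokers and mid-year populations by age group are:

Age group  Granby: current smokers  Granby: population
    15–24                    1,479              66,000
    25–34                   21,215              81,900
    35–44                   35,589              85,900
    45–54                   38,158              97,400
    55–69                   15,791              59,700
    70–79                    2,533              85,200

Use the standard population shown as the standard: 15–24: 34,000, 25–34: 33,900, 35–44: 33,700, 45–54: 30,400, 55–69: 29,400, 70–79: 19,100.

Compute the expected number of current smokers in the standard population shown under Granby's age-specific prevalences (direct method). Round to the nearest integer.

43759

Age-specific rates per 1,000 for Granby: 22.409, 259.035, 414.307, 391.766, 264.506, 29.730.
Expected current smokers = Σ (standard pop × age-specific rate ÷ 1,000)
= 34,000×22.409/1,000 + 33,900×259.035/1,000 + 33,700×414.307/1,000 + 30,400×391.766/1,000 + 29,400×264.506/1,000 + 19,100×29.730/1,000
= 761.91 + 8781.30 + 13962.16 + 11909.68 + 7776.47 + 567.84 = 43759.37.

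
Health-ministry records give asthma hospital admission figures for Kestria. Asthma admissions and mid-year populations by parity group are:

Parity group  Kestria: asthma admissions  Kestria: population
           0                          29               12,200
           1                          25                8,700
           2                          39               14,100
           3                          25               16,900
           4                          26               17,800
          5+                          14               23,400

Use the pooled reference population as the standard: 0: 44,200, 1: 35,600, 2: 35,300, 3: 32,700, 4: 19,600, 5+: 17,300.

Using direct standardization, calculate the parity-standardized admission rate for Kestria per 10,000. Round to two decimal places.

21.24

Parity-specific rates per 10,000 for Kestria: 23.77, 28.74, 27.66, 14.79, 14.61, 5.98.
Standard total = 184,700; weights = 0.2393, 0.1927, 0.1911, 0.1770, 0.1061, 0.0937.
Standardized rate: 0.2393×23.77 + 0.1927×28.74 + 0.1911×27.66 + 0.1770×14.79 + 0.1061×14.61 + 0.0937×5.98 = 21.2428 per 10,000.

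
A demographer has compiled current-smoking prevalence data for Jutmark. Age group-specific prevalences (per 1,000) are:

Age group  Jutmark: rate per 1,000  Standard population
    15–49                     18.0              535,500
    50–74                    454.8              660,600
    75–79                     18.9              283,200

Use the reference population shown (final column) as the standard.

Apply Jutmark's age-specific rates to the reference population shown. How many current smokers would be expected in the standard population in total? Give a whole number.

315432

Expected current smokers = Σ (standard pop × age-specific rate ÷ 1,000)
= 535,500×18.0/1,000 + 660,600×454.8/1,000 + 283,200×18.9/1,000
= 9639.00 + 300440.88 + 5352.48 = 315432.36.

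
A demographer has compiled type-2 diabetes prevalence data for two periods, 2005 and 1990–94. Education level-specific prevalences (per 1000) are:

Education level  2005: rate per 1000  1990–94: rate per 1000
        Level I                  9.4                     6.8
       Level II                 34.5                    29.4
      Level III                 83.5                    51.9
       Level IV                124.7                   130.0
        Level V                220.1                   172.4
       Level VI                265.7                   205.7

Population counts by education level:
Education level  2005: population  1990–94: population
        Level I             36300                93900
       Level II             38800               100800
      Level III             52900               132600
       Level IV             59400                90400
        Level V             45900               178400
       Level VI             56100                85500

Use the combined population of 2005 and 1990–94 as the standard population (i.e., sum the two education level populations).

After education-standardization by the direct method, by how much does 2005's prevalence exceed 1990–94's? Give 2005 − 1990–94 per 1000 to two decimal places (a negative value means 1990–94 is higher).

Combined standard total = 971000; weights = 0.1341, 0.1438, 0.1910, 0.1543, 0.2310, 0.1458.
2005: 0.1341×9.4 + 0.1438×34.5 + 0.1910×83.5 + 0.1543×124.7 + 0.2310×220.1 + 0.1458×265.7 = 130.9999 per 1000.
1990–94: 0.1341×6.8 + 0.1438×29.4 + 0.1910×51.9 + 0.1543×130.0 + 0.2310×172.4 + 0.1458×205.7 = 104.9305 per 1000.
Difference = 130.9999 − 104.9305 = 26.0695.

26.07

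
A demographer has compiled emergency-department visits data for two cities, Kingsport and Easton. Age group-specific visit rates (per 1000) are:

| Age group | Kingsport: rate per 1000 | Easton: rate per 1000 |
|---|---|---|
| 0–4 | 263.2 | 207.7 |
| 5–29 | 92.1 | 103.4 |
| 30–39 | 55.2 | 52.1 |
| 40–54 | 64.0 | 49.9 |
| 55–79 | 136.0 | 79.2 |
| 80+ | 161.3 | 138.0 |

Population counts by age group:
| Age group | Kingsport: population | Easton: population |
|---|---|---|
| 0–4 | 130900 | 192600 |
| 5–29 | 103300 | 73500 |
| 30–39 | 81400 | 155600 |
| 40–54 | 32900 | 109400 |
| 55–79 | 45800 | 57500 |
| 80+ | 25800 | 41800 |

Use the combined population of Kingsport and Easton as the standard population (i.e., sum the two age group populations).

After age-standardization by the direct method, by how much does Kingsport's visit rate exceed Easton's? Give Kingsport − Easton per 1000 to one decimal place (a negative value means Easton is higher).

24.9

Combined standard total = 1050500; weights = 0.3079, 0.1683, 0.2256, 0.1355, 0.0983, 0.0644.
Kingsport: 0.3079×263.2 + 0.1683×92.1 + 0.2256×55.2 + 0.1355×64.0 + 0.0983×136.0 + 0.0644×161.3 = 141.4286 per 1000.
Easton: 0.3079×207.7 + 0.1683×103.4 + 0.2256×52.1 + 0.1355×49.9 + 0.0983×79.2 + 0.0644×138.0 = 116.5452 per 1000.
Difference = 141.4286 − 116.5452 = 24.8834.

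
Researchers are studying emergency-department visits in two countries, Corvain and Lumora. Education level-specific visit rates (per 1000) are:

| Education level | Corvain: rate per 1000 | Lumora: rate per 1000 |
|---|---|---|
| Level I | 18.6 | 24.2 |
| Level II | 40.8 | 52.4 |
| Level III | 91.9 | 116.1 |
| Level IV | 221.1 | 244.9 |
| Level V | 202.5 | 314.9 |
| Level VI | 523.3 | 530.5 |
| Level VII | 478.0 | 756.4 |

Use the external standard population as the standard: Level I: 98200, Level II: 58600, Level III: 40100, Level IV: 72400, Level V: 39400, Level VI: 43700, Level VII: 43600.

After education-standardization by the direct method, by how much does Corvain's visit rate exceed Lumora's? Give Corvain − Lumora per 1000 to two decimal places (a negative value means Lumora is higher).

-52.54

Standard total = 396000; weights = 0.2480, 0.1480, 0.1013, 0.1828, 0.0995, 0.1104, 0.1101.
Corvain: 0.2480×18.6 + 0.1480×40.8 + 0.1013×91.9 + 0.1828×221.1 + 0.0995×202.5 + 0.1104×523.3 + 0.1101×478.0 = 190.9034 per 1000.
Lumora: 0.2480×24.2 + 0.1480×52.4 + 0.1013×116.1 + 0.1828×244.9 + 0.0995×314.9 + 0.1104×530.5 + 0.1101×756.4 = 243.4404 per 1000.
Difference = 190.9034 − 243.4404 = -52.5370.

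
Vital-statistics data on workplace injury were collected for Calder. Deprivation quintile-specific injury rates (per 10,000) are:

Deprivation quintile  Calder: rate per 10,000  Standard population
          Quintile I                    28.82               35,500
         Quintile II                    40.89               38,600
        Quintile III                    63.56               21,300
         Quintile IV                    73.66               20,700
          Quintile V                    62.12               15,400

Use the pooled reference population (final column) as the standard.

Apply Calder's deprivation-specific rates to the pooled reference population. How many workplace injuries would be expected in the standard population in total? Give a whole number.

644

Expected workplace injuries = Σ (standard pop × deprivation-specific rate ÷ 10,000)
= 35,500×28.82/10,000 + 38,600×40.89/10,000 + 21,300×63.56/10,000 + 20,700×73.66/10,000 + 15,400×62.12/10,000
= 102.31 + 157.84 + 135.38 + 152.48 + 95.66 = 643.67.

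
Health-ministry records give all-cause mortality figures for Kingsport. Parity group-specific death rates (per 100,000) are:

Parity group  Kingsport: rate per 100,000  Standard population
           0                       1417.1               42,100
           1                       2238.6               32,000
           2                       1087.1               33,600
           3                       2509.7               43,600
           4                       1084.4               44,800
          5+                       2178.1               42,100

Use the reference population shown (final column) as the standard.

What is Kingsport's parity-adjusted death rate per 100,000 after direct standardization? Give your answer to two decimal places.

Standard total = 238,200; weights = 0.1767, 0.1343, 0.1411, 0.1830, 0.1881, 0.1767.
Standardized rate: 0.1767×1417.1 + 0.1343×2238.6 + 0.1411×1087.1 + 0.1830×2509.7 + 0.1881×1084.4 + 0.1767×2178.1 = 1752.8284 per 100,000.

1752.83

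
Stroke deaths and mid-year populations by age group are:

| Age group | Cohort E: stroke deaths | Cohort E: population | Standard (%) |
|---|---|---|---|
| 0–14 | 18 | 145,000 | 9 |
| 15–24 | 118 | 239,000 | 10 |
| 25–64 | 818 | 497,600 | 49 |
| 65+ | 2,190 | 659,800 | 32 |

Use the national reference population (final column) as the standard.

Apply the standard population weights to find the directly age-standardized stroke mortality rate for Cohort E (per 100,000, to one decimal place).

Age-specific rates per 100,000 for Cohort E: 12.41, 49.37, 164.39, 331.92.
Standard weights: 0.09, 0.10, 0.49, 0.32.
Standardized rate: 0.0900×12.41 + 0.1000×49.37 + 0.4900×164.39 + 0.3200×331.92 = 192.8191 per 100,000.

192.8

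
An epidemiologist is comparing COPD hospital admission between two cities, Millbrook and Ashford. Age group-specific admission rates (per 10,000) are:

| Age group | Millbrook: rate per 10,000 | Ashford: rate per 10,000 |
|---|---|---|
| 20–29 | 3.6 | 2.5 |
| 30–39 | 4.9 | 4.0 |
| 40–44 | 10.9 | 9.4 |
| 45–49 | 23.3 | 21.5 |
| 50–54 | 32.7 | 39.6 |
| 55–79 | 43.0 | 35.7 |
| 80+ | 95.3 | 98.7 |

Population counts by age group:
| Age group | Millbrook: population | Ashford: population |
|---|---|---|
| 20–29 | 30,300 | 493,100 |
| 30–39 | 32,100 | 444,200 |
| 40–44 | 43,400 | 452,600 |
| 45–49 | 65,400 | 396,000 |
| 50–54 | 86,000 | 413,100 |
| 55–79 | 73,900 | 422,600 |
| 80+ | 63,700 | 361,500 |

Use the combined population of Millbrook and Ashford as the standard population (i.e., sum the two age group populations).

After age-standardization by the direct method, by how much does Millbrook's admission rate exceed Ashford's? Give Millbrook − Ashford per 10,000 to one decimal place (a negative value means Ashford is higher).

Combined standard total = 3,377,900; weights = 0.1549, 0.1410, 0.1468, 0.1366, 0.1478, 0.1470, 0.1259.
Millbrook: 0.1549×3.6 + 0.1410×4.9 + 0.1468×10.9 + 0.1366×23.3 + 0.1478×32.7 + 0.1470×43.0 + 0.1259×95.3 = 29.1799 per 10,000.
Ashford: 0.1549×2.5 + 0.1410×4.0 + 0.1468×9.4 + 0.1366×21.5 + 0.1478×39.6 + 0.1470×35.7 + 0.1259×98.7 = 28.7909 per 10,000.
Difference = 29.1799 − 28.7909 = 0.3890.

0.4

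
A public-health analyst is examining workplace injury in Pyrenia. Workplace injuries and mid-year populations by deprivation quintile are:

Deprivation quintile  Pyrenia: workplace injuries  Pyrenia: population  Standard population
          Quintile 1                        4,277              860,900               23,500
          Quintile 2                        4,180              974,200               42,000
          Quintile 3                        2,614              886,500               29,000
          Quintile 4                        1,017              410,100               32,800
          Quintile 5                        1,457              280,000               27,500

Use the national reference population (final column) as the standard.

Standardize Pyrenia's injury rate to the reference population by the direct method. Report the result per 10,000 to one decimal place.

Deprivation-specific rates per 10,000 for Pyrenia: 49.68, 42.91, 29.49, 24.80, 52.04.
Standard total = 154,800; weights = 0.1518, 0.2713, 0.1873, 0.2119, 0.1776.
Standardized rate: 0.1518×49.68 + 0.2713×42.91 + 0.1873×29.49 + 0.2119×24.80 + 0.1776×52.04 = 39.2060 per 10,000.

39.2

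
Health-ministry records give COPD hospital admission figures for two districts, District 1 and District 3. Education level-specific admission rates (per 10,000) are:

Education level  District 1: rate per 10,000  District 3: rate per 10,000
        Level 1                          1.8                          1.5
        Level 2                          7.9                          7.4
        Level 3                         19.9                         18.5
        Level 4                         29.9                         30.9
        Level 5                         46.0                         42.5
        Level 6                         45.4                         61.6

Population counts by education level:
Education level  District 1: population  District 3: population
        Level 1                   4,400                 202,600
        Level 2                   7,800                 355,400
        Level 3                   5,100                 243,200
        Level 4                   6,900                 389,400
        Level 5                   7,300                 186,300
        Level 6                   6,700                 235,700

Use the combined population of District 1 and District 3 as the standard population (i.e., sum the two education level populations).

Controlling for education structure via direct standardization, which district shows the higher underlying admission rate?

District 3

Combined standard total = 1,650,800; weights = 0.1254, 0.2200, 0.1504, 0.2401, 0.1173, 0.1468.
District 1: 0.1254×1.8 + 0.2200×7.9 + 0.1504×19.9 + 0.2401×29.9 + 0.1173×46.0 + 0.1468×45.4 = 24.1961 per 10,000.
District 3: 0.1254×1.5 + 0.2200×7.4 + 0.1504×18.5 + 0.2401×30.9 + 0.1173×42.5 + 0.1468×61.6 = 26.0463 per 10,000.
The crude rates (26.63 vs 25.98) would put District 1 higher, but that reflects its education composition; once standardized to a common education structure, District 3 has the higher underlying rate.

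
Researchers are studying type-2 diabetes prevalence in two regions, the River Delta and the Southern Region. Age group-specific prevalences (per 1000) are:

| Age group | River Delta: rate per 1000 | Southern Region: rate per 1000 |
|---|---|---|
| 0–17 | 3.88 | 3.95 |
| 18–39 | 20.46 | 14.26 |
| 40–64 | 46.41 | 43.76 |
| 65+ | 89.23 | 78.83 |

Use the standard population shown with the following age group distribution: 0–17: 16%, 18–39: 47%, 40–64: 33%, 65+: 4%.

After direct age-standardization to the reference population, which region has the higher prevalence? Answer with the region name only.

Standard weights: 0.16, 0.47, 0.33, 0.04.
The River Delta: 0.1600×3.88 + 0.4700×20.46 + 0.3300×46.41 + 0.0400×89.23 = 29.1215 per 1000.
The Southern Region: 0.1600×3.95 + 0.4700×14.26 + 0.3300×43.76 + 0.0400×78.83 = 24.9282 per 1000.

River Delta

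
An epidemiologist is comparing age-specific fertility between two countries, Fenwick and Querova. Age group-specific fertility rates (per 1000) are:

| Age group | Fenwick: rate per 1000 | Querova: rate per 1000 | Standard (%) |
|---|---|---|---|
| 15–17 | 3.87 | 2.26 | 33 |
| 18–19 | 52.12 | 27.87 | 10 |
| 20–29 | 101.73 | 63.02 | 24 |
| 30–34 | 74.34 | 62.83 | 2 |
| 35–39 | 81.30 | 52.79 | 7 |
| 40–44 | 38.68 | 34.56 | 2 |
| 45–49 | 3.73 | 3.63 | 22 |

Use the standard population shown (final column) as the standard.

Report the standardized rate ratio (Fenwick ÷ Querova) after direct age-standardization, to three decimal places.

Standard weights: 0.33, 0.10, 0.24, 0.02, 0.07, 0.02, 0.22.
Fenwick: 0.3300×3.87 + 0.1000×52.12 + 0.2400×101.73 + 0.0200×74.34 + 0.0700×81.30 + 0.0200×38.68 + 0.2200×3.73 = 39.6763 per 1000.
Querova: 0.3300×2.26 + 0.1000×27.87 + 0.2400×63.02 + 0.0200×62.83 + 0.0700×52.79 + 0.0200×34.56 + 0.2200×3.63 = 25.0993 per 1000.
Ratio = 39.6763 ÷ 25.0993 = 1.58077.

1.581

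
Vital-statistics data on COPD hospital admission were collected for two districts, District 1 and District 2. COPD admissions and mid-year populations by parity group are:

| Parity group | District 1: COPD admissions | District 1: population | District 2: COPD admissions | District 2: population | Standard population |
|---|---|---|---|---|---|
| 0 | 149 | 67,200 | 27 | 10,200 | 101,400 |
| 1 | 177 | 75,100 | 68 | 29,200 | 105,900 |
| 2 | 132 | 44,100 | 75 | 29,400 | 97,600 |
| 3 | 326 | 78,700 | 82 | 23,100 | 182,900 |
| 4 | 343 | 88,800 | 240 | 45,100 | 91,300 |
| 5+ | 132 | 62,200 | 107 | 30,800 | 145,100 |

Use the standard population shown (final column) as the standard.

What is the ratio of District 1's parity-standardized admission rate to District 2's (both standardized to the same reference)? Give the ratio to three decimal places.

Parity-specific rates per 10,000 for District 1: 22.17, 23.57, 29.93, 41.42, 38.63, 21.22.
For District 2: 26.47, 23.29, 25.51, 35.50, 53.22, 34.74.
Standard total = 724,200; weights = 0.1400, 0.1462, 0.1348, 0.2526, 0.1261, 0.2004.
District 1: 0.1400×22.17 + 0.1462×23.57 + 0.1348×29.93 + 0.2526×41.42 + 0.1261×38.63 + 0.2004×21.22 = 30.1681 per 10,000.
District 2: 0.1400×26.47 + 0.1462×23.29 + 0.1348×25.51 + 0.2526×35.50 + 0.1261×53.22 + 0.2004×34.74 = 33.1842 per 10,000.
Ratio = 30.1681 ÷ 33.1842 = 0.90911.

0.909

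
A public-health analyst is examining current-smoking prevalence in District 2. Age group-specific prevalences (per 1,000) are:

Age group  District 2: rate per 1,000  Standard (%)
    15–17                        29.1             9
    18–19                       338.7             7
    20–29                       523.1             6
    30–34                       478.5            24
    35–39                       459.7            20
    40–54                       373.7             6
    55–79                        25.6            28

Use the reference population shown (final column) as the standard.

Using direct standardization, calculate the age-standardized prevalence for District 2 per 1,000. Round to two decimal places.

Standard weights: 0.09, 0.07, 0.06, 0.24, 0.20, 0.06, 0.28.
Standardized rate: 0.0900×29.1 + 0.0700×338.7 + 0.0600×523.1 + 0.2400×478.5 + 0.2000×459.7 + 0.0600×373.7 + 0.2800×25.6 = 294.0840 per 1,000.

294.08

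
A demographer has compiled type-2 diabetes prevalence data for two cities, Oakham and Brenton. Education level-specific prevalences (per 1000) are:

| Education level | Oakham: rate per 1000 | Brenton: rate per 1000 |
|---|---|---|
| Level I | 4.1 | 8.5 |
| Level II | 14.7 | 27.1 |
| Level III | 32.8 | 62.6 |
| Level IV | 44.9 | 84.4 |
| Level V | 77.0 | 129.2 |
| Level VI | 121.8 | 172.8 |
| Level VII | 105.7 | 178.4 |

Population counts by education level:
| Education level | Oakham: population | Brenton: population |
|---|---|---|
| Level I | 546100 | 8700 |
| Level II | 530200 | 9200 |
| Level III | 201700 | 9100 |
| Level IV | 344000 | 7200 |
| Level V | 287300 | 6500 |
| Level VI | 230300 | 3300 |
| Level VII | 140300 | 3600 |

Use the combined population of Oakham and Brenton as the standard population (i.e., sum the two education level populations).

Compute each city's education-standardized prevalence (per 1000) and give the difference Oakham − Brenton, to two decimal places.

Combined standard total = 2327500; weights = 0.2384, 0.2318, 0.0906, 0.1509, 0.1262, 0.1004, 0.0618.
Oakham: 0.2384×4.1 + 0.2318×14.7 + 0.0906×32.8 + 0.1509×44.9 + 0.1262×77.0 + 0.1004×121.8 + 0.0618×105.7 = 42.6089 per 1000.
Brenton: 0.2384×8.5 + 0.2318×27.1 + 0.0906×62.6 + 0.1509×84.4 + 0.1262×129.2 + 0.1004×172.8 + 0.0618×178.4 = 71.3932 per 1000.
Difference = 42.6089 − 71.3932 = -28.7843.

-28.78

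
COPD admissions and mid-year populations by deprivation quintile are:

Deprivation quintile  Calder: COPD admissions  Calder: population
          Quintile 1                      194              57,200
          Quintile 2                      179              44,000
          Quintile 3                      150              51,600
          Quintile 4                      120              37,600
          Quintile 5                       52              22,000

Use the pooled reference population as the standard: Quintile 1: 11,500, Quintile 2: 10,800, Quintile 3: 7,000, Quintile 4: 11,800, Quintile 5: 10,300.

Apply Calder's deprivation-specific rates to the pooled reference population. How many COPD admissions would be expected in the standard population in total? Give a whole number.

165

Deprivation-specific rates per 10,000 for Calder: 33.92, 40.68, 29.07, 31.91, 23.64.
Expected COPD admissions = Σ (standard pop × deprivation-specific rate ÷ 10,000)
= 11,500×33.92/10,000 + 10,800×40.68/10,000 + 7,000×29.07/10,000 + 11,800×31.91/10,000 + 10,300×23.64/10,000
= 39.00 + 43.94 + 20.35 + 37.66 + 24.35 = 165.29.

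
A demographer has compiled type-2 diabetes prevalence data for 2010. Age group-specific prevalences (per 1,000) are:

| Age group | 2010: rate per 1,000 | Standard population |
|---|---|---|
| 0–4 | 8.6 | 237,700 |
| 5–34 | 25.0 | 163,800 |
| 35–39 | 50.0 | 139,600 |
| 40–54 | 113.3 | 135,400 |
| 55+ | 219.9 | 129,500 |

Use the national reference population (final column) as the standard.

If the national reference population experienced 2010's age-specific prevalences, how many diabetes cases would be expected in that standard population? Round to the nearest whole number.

Expected diabetes cases = Σ (standard pop × age-specific rate ÷ 1,000)
= 237,700×8.6/1,000 + 163,800×25.0/1,000 + 139,600×50.0/1,000 + 135,400×113.3/1,000 + 129,500×219.9/1,000
= 2044.22 + 4095.00 + 6980.00 + 15340.82 + 28477.05 = 56937.09.

56937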